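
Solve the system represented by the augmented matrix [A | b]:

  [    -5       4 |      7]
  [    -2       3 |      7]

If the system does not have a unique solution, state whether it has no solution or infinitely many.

Row-reduce the augmented matrix:
R1 ← R1 / (-5).
R2 ← R2 + 2·R1.
R2 ← R2 / (7/5).
R1 ← R1 + 4/5·R2.
Reading off the reduced rows gives x_1 = 1, x_2 = 3.

x_1 = 1, x_2 = 3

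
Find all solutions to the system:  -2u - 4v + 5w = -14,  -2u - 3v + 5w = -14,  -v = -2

Row-reduce:
R1 ← R1 / (-2).
R2 ← R2 + 2·R1.
R1 ← R1 − 2·R2.
R3 ← R3 + 1·R2.
Row 3 reduces to 0 = -2, a contradiction. The system is inconsistent.

no solution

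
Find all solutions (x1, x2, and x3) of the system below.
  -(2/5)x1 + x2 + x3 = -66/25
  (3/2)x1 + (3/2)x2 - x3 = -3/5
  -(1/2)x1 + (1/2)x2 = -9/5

Row-reduce the augmented matrix:
R1 ← R1 / (-2/5).
R2 ← R2 − 3/2·R1.
R3 ← R3 + 1/2·R1.
R2 ← R2 / (21/4).
R1 ← R1 + 5/2·R2.
R3 ← R3 + 3/4·R2.
R3 ← R3 / (-6/7).
R1 ← R1 + 25/21·R3.
R2 ← R2 − 11/21·R3.
Reading off the reduced rows gives x1 = 8/5, x2 = -2, x3 = 0.

x1 = 8/5, x2 = -2, x3 = 0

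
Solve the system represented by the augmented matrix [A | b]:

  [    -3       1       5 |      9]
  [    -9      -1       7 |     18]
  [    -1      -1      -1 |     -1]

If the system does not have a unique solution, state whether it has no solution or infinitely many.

no solution

Row-reduce:
R1 ← R1 / (-3).
R2 ← R2 + 9·R1.
R3 ← R3 + 1·R1.
R2 ← R2 / (-4).
R1 ← R1 + 1/3·R2.
R3 ← R3 + 4/3·R2.
Row 3 reduces to 0 = -1, a contradiction. The system is inconsistent.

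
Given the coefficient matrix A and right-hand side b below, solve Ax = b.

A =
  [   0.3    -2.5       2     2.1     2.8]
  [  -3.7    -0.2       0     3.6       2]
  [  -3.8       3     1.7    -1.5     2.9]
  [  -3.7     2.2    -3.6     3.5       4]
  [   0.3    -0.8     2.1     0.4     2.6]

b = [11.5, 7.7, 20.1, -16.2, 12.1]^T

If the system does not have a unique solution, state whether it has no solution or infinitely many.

x_1 = -3, x_2 = -1, x_3 = 6, x_4 = -1, x_5 = 0

Row-reduce the augmented matrix:
R1 ← R1 / (3/10).
R2 ← R2 + 37/10·R1.
R3 ← R3 + 19/5·R1.
R4 ← R4 + 37/10·R1.
R5 ← R5 − 3/10·R1.
R2 ← R2 / (-931/30).
R1 ← R1 + 25/3·R2.
R3 ← R3 + 86/3·R2.
R4 ← R4 + 859/30·R2.
R5 ← R5 − 17/10·R2.
R3 ← R3 / (39547/9310).
R1 ← R1 − 40/931·R3.
R2 ← R2 + 740/931·R3.
R4 ← R4 + 7878/4655·R3.
R5 ← R5 − 13511/9310·R3.
R4 ← R4 / (523889/395470).
R1 ← R1 + 35586/39547·R4.
R2 ← R2 + 53505/39547·R4.
R3 ← R3 + 20019/39547·R4.
R5 ← R5 − 51461/79094·R4.
R5 ← R5 / (-15982699/5238890).
R1 ← R1 − 2097764/523889·R5.
R2 ← R2 − 3402636/523889·R5.
R3 ← R3 − 1904149/523889·R5.
R4 ← R4 − 2636120/523889·R5.
Reading off the reduced rows gives x_1 = -3, x_2 = -1, x_3 = 6, x_4 = -1, x_5 = 0.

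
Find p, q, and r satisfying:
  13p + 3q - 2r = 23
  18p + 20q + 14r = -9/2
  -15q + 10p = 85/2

Row-reduce the augmented matrix:
R1 ← R1 / (13).
R2 ← R2 − 18·R1.
R3 ← R3 − 10·R1.
R2 ← R2 / (206/13).
R1 ← R1 − 3/13·R2.
R3 ← R3 + 225/13·R2.
R3 ← R3 / (2045/103).
R1 ← R1 + 41/103·R3.
R2 ← R2 − 109/103·R3.
Reading off the reduced rows gives p = 2, q = -3/2, r = -3/4.

p = 2, q = -3/2, r = -3/4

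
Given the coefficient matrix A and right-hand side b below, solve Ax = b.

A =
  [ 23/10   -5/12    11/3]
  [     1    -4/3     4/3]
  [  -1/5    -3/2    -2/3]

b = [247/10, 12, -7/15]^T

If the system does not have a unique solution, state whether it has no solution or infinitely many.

infinitely many solutions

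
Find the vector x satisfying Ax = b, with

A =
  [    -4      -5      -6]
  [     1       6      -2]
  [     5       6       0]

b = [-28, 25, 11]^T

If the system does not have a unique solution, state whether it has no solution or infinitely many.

x_1 = -5, x_2 = 6, x_3 = 3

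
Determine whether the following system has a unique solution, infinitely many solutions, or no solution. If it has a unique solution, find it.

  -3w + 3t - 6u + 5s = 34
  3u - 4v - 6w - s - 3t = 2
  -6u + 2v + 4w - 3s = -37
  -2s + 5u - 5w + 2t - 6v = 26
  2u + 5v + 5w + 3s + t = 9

u = 2, v = -1, w = -2, s = 5, t = 5

Row-reduce the augmented matrix:
R1 ← R1 / (-6).
R2 ← R2 − 3·R1.
R3 ← R3 + 6·R1.
R4 ← R4 − 5·R1.
R5 ← R5 − 2·R1.
R2 ← R2 / (-4).
R3 ← R3 − 2·R2.
R4 ← R4 + 6·R2.
R5 ← R5 − 5·R2.
R3 ← R3 / (13/4).
R1 ← R1 − 1/2·R3.
R2 ← R2 − 15/8·R3.
R4 ← R4 − 15/4·R3.
R5 ← R5 + 43/8·R3.
R4 ← R4 / (323/39).
R1 ← R1 − 11/39·R4.
R2 ← R2 − 99/26·R4.
R3 ← R3 + 29/13·R4.
R5 ← R5 + 425/78·R4.
R5 ← R5 / (23/19).
R1 ← R1 + 97/323·R5.
R2 ← R2 + 825/323·R5.
R3 ← R3 − 591/323·R5.
R4 ← R4 − 432/323·R5.
Reading off the reduced rows gives u = 2, v = -1, w = -2, s = 5, t = 5.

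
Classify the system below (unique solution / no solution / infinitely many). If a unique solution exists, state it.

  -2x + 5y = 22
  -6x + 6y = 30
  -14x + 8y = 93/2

no solution

Row-reduce:
R1 ← R1 / (-2).
R2 ← R2 + 6·R1.
R3 ← R3 + 14·R1.
R2 ← R2 / (-9).
R1 ← R1 + 5/2·R2.
R3 ← R3 + 27·R2.
Row 3 reduces to 0 = 1/2, a contradiction. The system is inconsistent.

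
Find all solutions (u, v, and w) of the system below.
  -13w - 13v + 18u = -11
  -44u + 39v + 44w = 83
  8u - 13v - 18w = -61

Row-reduce:
R1 ← R1 / (18).
R2 ← R2 + 44·R1.
R3 ← R3 − 8·R1.
R2 ← R2 / (65/9).
R1 ← R1 + 13/18·R2.
R3 ← R3 + 65/9·R2.
Rank is 2 with 3 unknowns, leaving w free.

infinitely many solutions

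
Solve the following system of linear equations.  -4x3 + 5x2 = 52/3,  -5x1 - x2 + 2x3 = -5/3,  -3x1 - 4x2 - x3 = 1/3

Row-reduce the augmented matrix:
Swap R1 and R2.
R1 ← R1 / (-5).
R3 ← R3 + 3·R1.
R2 ← R2 / (5).
R1 ← R1 − 1/5·R2.
R3 ← R3 + 17/5·R2.
R3 ← R3 / (-123/25).
R1 ← R1 + 6/25·R3.
R2 ← R2 + 4/5·R3.
Reading off the reduced rows gives x1 = -1, x2 = 4/3, x3 = -8/3.

x1 = -1, x2 = 4/3, x3 = -8/3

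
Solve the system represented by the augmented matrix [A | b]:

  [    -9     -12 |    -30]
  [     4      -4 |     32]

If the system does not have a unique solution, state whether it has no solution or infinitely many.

x_1 = 6, x_2 = -2

Row-reduce the augmented matrix:
R1 ← R1 / (-9).
R2 ← R2 − 4·R1.
R2 ← R2 / (-28/3).
R1 ← R1 − 4/3·R2.
Reading off the reduced rows gives x_1 = 6, x_2 = -2.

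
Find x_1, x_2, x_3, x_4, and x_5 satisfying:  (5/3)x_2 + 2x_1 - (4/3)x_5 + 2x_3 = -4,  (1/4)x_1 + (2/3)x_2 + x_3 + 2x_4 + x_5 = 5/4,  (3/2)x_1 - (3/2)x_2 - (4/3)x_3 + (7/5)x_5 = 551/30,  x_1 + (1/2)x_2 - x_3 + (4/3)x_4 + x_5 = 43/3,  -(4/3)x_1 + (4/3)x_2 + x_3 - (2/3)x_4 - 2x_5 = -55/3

Row-reduce the augmented matrix:
R1 ← R1 / (2).
R2 ← R2 − 1/4·R1.
R3 ← R3 − 3/2·R1.
R4 ← R4 − 1·R1.
R5 ← R5 + 4/3·R1.
R2 ← R2 / (11/24).
R1 ← R1 − 5/6·R2.
R3 ← R3 + 11/4·R2.
R4 ← R4 + 1/3·R2.
R5 ← R5 − 22/9·R2.
R3 ← R3 / (5/3).
R1 ← R1 + 4/11·R3.
R2 ← R2 − 18/11·R3.
R4 ← R4 + 16/11·R3.
R5 ← R5 + 5/3·R3.
R4 ← R4 / (2188/165).
R1 ← R1 + 56/55·R4.
R2 ← R2 + 408/55·R4.
R3 ← R3 − 36/5·R4.
R5 ← R5 − 2/3·R4.
R5 ← R5 / (-12307/49230).
R1 ← R1 − 706/8205·R5.
R2 ← R2 + 376/547·R5.
R3 ← R3 + 492/2735·R5.
R4 ← R4 − 8843/10940·R5.
Reading off the reduced rows gives x_1 = 5, x_2 = 0, x_3 = -5, x_4 = 1, x_5 = 3.

x_1 = 5, x_2 = 0, x_3 = -5, x_4 = 1, x_5 = 3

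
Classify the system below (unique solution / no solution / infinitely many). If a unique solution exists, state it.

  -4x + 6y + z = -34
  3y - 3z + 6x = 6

infinitely many solutions

Row-reduce:
R1 ← R1 / (-4).
R2 ← R2 − 6·R1.
R2 ← R2 / (12).
R1 ← R1 + 3/2·R2.
Rank is 2 with 3 unknowns, leaving z free.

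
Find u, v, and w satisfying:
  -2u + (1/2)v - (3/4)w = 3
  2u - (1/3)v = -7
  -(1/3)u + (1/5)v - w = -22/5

Row-reduce the augmented matrix:
R1 ← R1 / (-2).
R2 ← R2 − 2·R1.
R3 ← R3 + 1/3·R1.
R2 ← R2 / (1/6).
R1 ← R1 + 1/4·R2.
R3 ← R3 − 7/60·R2.
R3 ← R3 / (-7/20).
R1 ← R1 + 3/4·R3.
R2 ← R2 + 9/2·R3.
Reading off the reduced rows gives u = -3, v = 3, w = 6.

u = -3, v = 3, w = 6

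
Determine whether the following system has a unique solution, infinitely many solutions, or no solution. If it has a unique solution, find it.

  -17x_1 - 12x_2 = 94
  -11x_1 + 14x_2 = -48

Row-reduce the augmented matrix:
R1 ← R1 / (-17).
R2 ← R2 + 11·R1.
R2 ← R2 / (370/17).
R1 ← R1 − 12/17·R2.
Reading off the reduced rows gives x_1 = -2, x_2 = -5.

x_1 = -2, x_2 = -5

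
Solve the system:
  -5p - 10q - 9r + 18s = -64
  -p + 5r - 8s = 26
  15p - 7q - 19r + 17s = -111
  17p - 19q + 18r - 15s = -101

p = -4, q = 3, r = -2, s = -4

Row-reduce the augmented matrix:
R1 ← R1 / (-5).
R2 ← R2 + 1·R1.
R3 ← R3 − 15·R1.
R4 ← R4 − 17·R1.
R2 ← R2 / (2).
R1 ← R1 − 2·R2.
R3 ← R3 + 37·R2.
R4 ← R4 + 53·R2.
R3 ← R3 / (399/5).
R1 ← R1 + 5·R3.
R2 ← R2 − 17/5·R3.
R4 ← R4 − 838/5·R3.
R4 ← R4 / (16118/399).
R1 ← R1 + 398/399·R4.
R2 ← R2 − 127/399·R4.
R3 ← R3 + 718/399·R4.
Reading off the reduced rows gives p = -4, q = 3, r = -2, s = -4.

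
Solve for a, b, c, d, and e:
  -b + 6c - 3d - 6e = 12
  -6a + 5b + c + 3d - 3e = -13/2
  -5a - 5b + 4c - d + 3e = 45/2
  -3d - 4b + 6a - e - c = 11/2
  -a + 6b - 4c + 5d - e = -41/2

a = -1, b = -3, c = 1, d = 0, e = -1/2

Row-reduce the augmented matrix:
Swap R1 and R2.
R1 ← R1 / (-6).
R3 ← R3 + 5·R1.
R4 ← R4 − 6·R1.
R5 ← R5 + 1·R1.
R2 ← R2 / (-1).
R1 ← R1 + 5/6·R2.
R3 ← R3 + 55/6·R2.
R4 ← R4 − 1·R2.
R5 ← R5 − 31/6·R2.
R3 ← R3 / (-311/6).
R1 ← R1 + 31/6·R3.
R2 ← R2 + 6·R3.
R4 ← R4 − 6·R3.
R5 ← R5 − 161/6·R3.
R4 ← R4 / (-69/311).
R1 ← R1 + 122/311·R4.
R2 ← R2 − 69/311·R4.
R3 ← R3 + 144/311·R4.
R5 ← R5 − 443/311·R4.
R5 ← R5 / (-1340/69).
R1 ← R1 − 329/69·R5.
R2 ← R2 + 4·R5.
R3 ← R3 − 117/23·R5.
R4 ← R4 − 932/69·R5.
Reading off the reduced rows gives a = -1, b = -3, c = 1, d = 0, e = -1/2.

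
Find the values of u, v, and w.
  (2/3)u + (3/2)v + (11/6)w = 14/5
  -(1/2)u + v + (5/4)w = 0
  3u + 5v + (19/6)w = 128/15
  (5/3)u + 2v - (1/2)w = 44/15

u = 2, v = 0, w = 4/5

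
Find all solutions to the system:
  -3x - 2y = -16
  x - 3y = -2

x = 4, y = 2

Row-reduce the augmented matrix:
R1 ← R1 / (-3).
R2 ← R2 − 1·R1.
R2 ← R2 / (-11/3).
R1 ← R1 − 2/3·R2.
Reading off the reduced rows gives x = 4, y = 2.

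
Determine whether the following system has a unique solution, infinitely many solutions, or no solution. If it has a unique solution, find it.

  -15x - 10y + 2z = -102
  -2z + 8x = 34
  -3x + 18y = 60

x = 4, y = 4, z = -1

Row-reduce the augmented matrix:
R1 ← R1 / (-15).
R2 ← R2 − 8·R1.
R3 ← R3 + 3·R1.
R2 ← R2 / (-16/3).
R1 ← R1 − 2/3·R2.
R3 ← R3 − 20·R2.
R3 ← R3 / (-39/10).
R1 ← R1 + 1/4·R3.
R2 ← R2 − 7/40·R3.
Reading off the reduced rows gives x = 4, y = 4, z = -1.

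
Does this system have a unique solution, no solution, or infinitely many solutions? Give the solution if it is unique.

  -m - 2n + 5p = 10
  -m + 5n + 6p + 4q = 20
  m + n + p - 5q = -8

Row-reduce:
R1 ← R1 / (-1).
R2 ← R2 + 1·R1.
R3 ← R3 − 1·R1.
R2 ← R2 / (7).
R1 ← R1 − 2·R2.
R3 ← R3 + 1·R2.
R3 ← R3 / (43/7).
R1 ← R1 + 37/7·R3.
R2 ← R2 − 1/7·R3.
Rank is 3 with 4 unknowns, leaving q free.

infinitely many solutions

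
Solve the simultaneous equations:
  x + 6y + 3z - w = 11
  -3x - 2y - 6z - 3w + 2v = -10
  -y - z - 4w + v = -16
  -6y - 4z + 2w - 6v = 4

Row-reduce:
R2 ← R2 + 3·R1.
R2 ← R2 / (16).
R1 ← R1 − 6·R2.
R3 ← R3 + 1·R2.
R4 ← R4 + 6·R2.
R3 ← R3 / (-13/16).
R1 ← R1 − 15/8·R3.
R2 ← R2 − 3/16·R3.
R4 ← R4 + 23/8·R3.
R4 ← R4 / (198/13).
R1 ← R1 + 115/13·R4.
R2 ← R2 + 18/13·R4.
R3 ← R3 − 70/13·R4.
Rank is 4 with 5 unknowns, leaving v free.

infinitely many solutions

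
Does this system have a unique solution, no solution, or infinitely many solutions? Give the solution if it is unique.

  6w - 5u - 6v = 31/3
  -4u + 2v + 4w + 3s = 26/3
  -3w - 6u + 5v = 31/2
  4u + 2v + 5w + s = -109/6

u = -8/3, v = -1, w = -3/2, s = 2

Row-reduce the augmented matrix:
R1 ← R1 / (-5).
R2 ← R2 + 4·R1.
R3 ← R3 + 6·R1.
R4 ← R4 − 4·R1.
R2 ← R2 / (34/5).
R1 ← R1 − 6/5·R2.
R3 ← R3 − 61/5·R2.
R4 ← R4 + 14/5·R2.
R3 ← R3 / (-149/17).
R1 ← R1 + 18/17·R3.
R2 ← R2 + 2/17·R3.
R4 ← R4 − 161/17·R3.
R4 ← R4 / (-1067/298).
R1 ← R1 − 18/149·R4.
R2 ← R2 − 153/298·R4.
R3 ← R3 − 183/298·R4.
Reading off the reduced rows gives u = -8/3, v = -1, w = -3/2, s = 2.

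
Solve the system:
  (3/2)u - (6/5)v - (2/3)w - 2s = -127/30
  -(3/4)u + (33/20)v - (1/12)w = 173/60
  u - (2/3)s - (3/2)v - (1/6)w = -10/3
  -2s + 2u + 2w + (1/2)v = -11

infinitely many solutions

Row-reduce:
R1 ← R1 / (3/2).
R2 ← R2 + 3/4·R1.
R3 ← R3 − 1·R1.
R4 ← R4 − 2·R1.
R2 ← R2 / (21/20).
R1 ← R1 + 4/5·R2.
R3 ← R3 + 7/10·R2.
R4 ← R4 − 21/10·R2.
Swap R3 and R4.
R3 ← R3 / (67/18).
R1 ← R1 + 16/21·R3.
R2 ← R2 + 25/63·R3.
Rank is 3 with 4 unknowns, leaving s free.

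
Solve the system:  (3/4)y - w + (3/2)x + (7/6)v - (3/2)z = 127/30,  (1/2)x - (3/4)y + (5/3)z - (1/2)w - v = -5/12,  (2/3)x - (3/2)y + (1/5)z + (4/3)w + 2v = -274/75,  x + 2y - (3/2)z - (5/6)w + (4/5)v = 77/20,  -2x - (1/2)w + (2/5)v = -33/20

Row-reduce the augmented matrix:
R1 ← R1 / (3/2).
R2 ← R2 − 1/2·R1.
R3 ← R3 − 2/3·R1.
R4 ← R4 − 1·R1.
R5 ← R5 + 2·R1.
R2 ← R2 / (-1).
R1 ← R1 − 1/2·R2.
R3 ← R3 + 11/6·R2.
R4 ← R4 − 3/2·R2.
R5 ← R5 − 1·R2.
R3 ← R3 / (-559/180).
R1 ← R1 − 1/12·R3.
R2 ← R2 + 13/6·R3.
R4 ← R4 − 11/4·R3.
R5 ← R5 − 1/6·R3.
R4 ← R4 / (2395/1677).
R1 ← R1 + 388/559·R4.
R2 ← R2 + 166/129·R4.
R3 ← R3 + 375/559·R4.
R5 ← R5 + 2111/1118·R4.
R5 ← R5 / (398527/143700).
R1 ← R1 − 33163/35925·R5.
R2 ← R2 + 6967/107775·R5.
R3 ← R3 + 565/958·R5.
R4 ← R4 − 75743/71850·R5.
Reading off the reduced rows gives x = 1, y = 0, z = -8/5, w = -3/2, v = -1.

x = 1, y = 0, z = -8/5, w = -3/2, v = -1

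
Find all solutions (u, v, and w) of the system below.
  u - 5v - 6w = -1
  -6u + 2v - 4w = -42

Row-reduce:
R2 ← R2 + 6·R1.
R2 ← R2 / (-28).
R1 ← R1 + 5·R2.
Rank is 2 with 3 unknowns, leaving w free.

infinitely many solutions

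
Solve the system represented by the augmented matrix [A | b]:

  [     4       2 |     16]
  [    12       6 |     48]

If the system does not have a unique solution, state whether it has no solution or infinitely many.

Row-reduce:
R1 ← R1 / (4).
R2 ← R2 − 12·R1.
Rank is 1 with 2 unknowns, leaving x_2 free.

infinitely many solutions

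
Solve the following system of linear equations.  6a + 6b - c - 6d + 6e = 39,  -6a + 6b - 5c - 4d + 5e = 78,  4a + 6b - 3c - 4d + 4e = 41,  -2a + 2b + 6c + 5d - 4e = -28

Row-reduce:
R1 ← R1 / (6).
R2 ← R2 + 6·R1.
R3 ← R3 − 4·R1.
R4 ← R4 + 2·R1.
R2 ← R2 / (12).
R1 ← R1 − 1·R2.
R3 ← R3 − 2·R2.
R4 ← R4 − 4·R2.
R3 ← R3 / (-4/3).
R1 ← R1 − 1/3·R3.
R2 ← R2 + 1/2·R3.
R4 ← R4 − 23/3·R3.
R4 ← R4 / (191/12).
R1 ← R1 − 1/4·R4.
R2 ← R2 + 35/24·R4.
R3 ← R3 + 5/4·R4.
Rank is 4 with 5 unknowns, leaving e free.

infinitely many solutions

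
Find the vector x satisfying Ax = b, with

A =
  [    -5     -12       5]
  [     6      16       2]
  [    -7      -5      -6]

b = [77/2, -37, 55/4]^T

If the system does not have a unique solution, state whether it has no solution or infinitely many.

x_1 = -2, x_2 = -7/4, x_3 = 3/2

Row-reduce the augmented matrix:
R1 ← R1 / (-5).
R2 ← R2 − 6·R1.
R3 ← R3 + 7·R1.
R2 ← R2 / (8/5).
R1 ← R1 − 12/5·R2.
R3 ← R3 − 59/5·R2.
R3 ← R3 / (-72).
R1 ← R1 + 13·R3.
R2 ← R2 − 5·R3.
Reading off the reduced rows gives x_1 = -2, x_2 = -7/4, x_3 = 3/2.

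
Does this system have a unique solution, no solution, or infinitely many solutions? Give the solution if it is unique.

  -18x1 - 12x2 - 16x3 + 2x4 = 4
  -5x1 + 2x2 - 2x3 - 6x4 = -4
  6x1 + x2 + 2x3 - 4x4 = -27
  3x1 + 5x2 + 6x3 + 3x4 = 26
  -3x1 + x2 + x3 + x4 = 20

no solution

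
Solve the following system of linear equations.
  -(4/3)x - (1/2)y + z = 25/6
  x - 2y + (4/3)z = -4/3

Row-reduce:
R1 ← R1 / (-4/3).
R2 ← R2 − 1·R1.
R2 ← R2 / (-19/8).
R1 ← R1 − 3/8·R2.
Rank is 2 with 3 unknowns, leaving z free.

infinitely many solutions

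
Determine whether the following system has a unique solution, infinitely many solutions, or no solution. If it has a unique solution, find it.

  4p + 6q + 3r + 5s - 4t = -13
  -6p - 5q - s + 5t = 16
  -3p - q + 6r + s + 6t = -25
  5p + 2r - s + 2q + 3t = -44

Row-reduce:
R1 ← R1 / (4).
R2 ← R2 + 6·R1.
R3 ← R3 + 3·R1.
R4 ← R4 − 5·R1.
R2 ← R2 / (4).
R1 ← R1 − 3/2·R2.
R3 ← R3 − 7/2·R2.
R4 ← R4 + 11/2·R2.
R3 ← R3 / (69/16).
R1 ← R1 + 15/16·R3.
R2 ← R2 − 9/8·R3.
R4 ← R4 − 71/16·R3.
R4 ← R4 / (61/23).
R1 ← R1 + 32/23·R4.
R2 ← R2 − 43/23·R4.
R3 ← R3 + 5/23·R4.
Rank is 4 with 5 unknowns, leaving t free.

infinitely many solutions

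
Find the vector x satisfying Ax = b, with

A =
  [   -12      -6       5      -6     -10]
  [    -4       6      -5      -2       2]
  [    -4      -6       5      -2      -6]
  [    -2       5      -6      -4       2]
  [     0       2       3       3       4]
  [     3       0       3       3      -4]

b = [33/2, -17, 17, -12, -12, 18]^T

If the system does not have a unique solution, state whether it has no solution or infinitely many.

no solution

Row-reduce:
R1 ← R1 / (-12).
R2 ← R2 + 4·R1.
R3 ← R3 + 4·R1.
R4 ← R4 + 2·R1.
R6 ← R6 − 3·R1.
R2 ← R2 / (8).
R1 ← R1 − 1/2·R2.
R3 ← R3 + 4·R2.
R4 ← R4 − 6·R2.
R5 ← R5 − 2·R2.
R6 ← R6 + 3/2·R2.
Swap R3 and R4.
R3 ← R3 / (-11/6).
R2 ← R2 + 5/6·R3.
R5 ← R5 − 14/3·R3.
R6 ← R6 − 3·R3.
Swap R4 and R5.
R4 ← R4 / (-51/11).
R1 ← R1 − 1/2·R4.
R2 ← R2 − 15/11·R4.
R3 ← R3 − 18/11·R4.
R6 ← R6 + 75/22·R4.
Swap R5 and R6.
R5 ← R5 / (-251/34).
R1 ← R1 − 71/102·R5.
R2 ← R2 − 23/17·R5.
R3 ← R3 − 14/17·R5.
R4 ← R4 + 20/51·R5.
Row 6 reduces to 0 = 1/4, a contradiction. The system is inconsistent.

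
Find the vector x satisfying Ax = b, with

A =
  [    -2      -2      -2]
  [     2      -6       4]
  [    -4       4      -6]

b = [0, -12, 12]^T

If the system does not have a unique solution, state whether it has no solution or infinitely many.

infinitely many solutions

Row-reduce:
R1 ← R1 / (-2).
R2 ← R2 − 2·R1.
R3 ← R3 + 4·R1.
R2 ← R2 / (-8).
R1 ← R1 − 1·R2.
R3 ← R3 − 8·R2.
Rank is 2 with 3 unknowns, leaving x_3 free.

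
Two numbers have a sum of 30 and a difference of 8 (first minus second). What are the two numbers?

first number: 19, second number: 11

Let x = first number, y = second number.
  x + y = 30
  x - y = 8
From equation 1: x = 30 − y.
Substitute into equation 2 and solve: y = 11.
Then x = 19.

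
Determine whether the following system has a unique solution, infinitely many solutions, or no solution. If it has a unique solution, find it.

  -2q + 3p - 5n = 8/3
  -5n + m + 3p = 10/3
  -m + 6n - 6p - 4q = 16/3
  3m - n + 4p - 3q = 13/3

Row-reduce the augmented matrix:
Swap R1 and R2.
R3 ← R3 + 1·R1.
R4 ← R4 − 3·R1.
R2 ← R2 / (-5).
R1 ← R1 + 5·R2.
R3 ← R3 − 1·R2.
R4 ← R4 − 14·R2.
R3 ← R3 / (-12/5).
R2 ← R2 + 3/5·R3.
R4 ← R4 − 17/5·R3.
R4 ← R4 / (-89/6).
R1 ← R1 − 2·R4.
R2 ← R2 − 3/2·R4.
R3 ← R3 − 11/6·R4.
Reading off the reduced rows gives m = 8/3, n = -4/3, p = -2, q = -1.

m = 8/3, n = -4/3, p = -2, q = -1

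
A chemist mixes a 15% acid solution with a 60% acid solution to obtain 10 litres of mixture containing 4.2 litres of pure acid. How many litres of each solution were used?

litres of solution A: 4, litres of solution B: 6

Let a = litres of solution A, b = litres of solution B.
  b + a = 10
  (3/5)b + (3/20)a = 21/5
Row-reduce the augmented matrix:
R2 ← R2 − 3/20·R1.
R2 ← R2 / (9/20).
R1 ← R1 − 1·R2.
Reading off the reduced rows gives a = 4, b = 6.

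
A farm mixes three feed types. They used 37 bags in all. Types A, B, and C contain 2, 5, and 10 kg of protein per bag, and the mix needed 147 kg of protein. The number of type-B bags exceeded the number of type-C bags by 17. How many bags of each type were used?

Let a = type-A bags, b = type-B bags, c = type-C bags.
  a + b + c = 37
  5b + 10c + 2a = 147
  b - c = 17
Row-reduce the augmented matrix:
R2 ← R2 − 2·R1.
R2 ← R2 / (3).
R1 ← R1 − 1·R2.
R3 ← R3 − 1·R2.
R3 ← R3 / (-11/3).
R1 ← R1 + 5/3·R3.
R2 ← R2 − 8/3·R3.
Reading off the reduced rows gives a = 16, b = 19, c = 2.

type-A bags: 16, type-B bags: 19, type-C bags: 2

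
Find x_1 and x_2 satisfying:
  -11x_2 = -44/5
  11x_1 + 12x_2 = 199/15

x_1 = 1/3, x_2 = 4/5

Row-reduce the augmented matrix:
Swap R1 and R2.
R1 ← R1 / (11).
R2 ← R2 / (-11).
R1 ← R1 − 12/11·R2.
Reading off the reduced rows gives x_1 = 1/3, x_2 = 4/5.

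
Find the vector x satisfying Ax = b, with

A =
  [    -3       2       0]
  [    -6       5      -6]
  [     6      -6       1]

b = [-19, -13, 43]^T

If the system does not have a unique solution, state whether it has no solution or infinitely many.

x_1 = 3, x_2 = -5, x_3 = -5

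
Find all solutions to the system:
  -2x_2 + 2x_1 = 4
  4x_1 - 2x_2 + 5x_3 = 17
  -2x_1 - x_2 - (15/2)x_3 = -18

Row-reduce:
R1 ← R1 / (2).
R2 ← R2 − 4·R1.
R3 ← R3 + 2·R1.
R2 ← R2 / (2).
R1 ← R1 + 1·R2.
R3 ← R3 + 3·R2.
Row 3 reduces to 0 = -1/2, a contradiction. The system is inconsistent.

no solution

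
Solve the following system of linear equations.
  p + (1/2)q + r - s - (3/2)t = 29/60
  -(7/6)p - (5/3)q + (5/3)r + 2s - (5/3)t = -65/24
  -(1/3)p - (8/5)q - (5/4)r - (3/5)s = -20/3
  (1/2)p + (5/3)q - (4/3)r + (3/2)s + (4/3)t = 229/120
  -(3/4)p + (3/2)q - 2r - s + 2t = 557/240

p = -1/4, q = 2, r = 3, s = -1/3, t = 12/5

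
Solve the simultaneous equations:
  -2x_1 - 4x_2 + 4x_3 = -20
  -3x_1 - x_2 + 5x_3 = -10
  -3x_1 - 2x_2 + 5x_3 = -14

x_1 = 2, x_2 = 4, x_3 = 0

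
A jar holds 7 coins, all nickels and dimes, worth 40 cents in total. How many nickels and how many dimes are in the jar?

nickels: 6, dimes: 1

Let n = nickels, d = dimes.
  n + d = 7
  5n + 10d = 40
From equation 1: n = 7 − d.
Substitute into equation 2 and solve: d = 1.
Then n = 6.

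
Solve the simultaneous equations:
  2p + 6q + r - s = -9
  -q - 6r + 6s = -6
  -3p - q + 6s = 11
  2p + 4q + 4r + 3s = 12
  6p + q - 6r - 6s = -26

no solution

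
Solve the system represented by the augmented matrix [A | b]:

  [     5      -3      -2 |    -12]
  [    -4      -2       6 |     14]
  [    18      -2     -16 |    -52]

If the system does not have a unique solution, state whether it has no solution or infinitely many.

Row-reduce:
R1 ← R1 / (5).
R2 ← R2 + 4·R1.
R3 ← R3 − 18·R1.
R2 ← R2 / (-22/5).
R1 ← R1 + 3/5·R2.
R3 ← R3 − 44/5·R2.
Rank is 2 with 3 unknowns, leaving x_3 free.

infinitely many solutions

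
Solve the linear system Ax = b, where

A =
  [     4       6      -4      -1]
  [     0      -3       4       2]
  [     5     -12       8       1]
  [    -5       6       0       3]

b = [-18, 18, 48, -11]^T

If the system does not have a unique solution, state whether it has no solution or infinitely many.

no solution

Row-reduce:
R1 ← R1 / (4).
R3 ← R3 − 5·R1.
R4 ← R4 + 5·R1.
R2 ← R2 / (-3).
R1 ← R1 − 3/2·R2.
R3 ← R3 + 39/2·R2.
R4 ← R4 − 27/2·R2.
R3 ← R3 / (-13).
R1 ← R1 − 1·R3.
R2 ← R2 + 4/3·R3.
R4 ← R4 − 13·R3.
Row 4 reduces to 0 = 1, a contradiction. The system is inconsistent.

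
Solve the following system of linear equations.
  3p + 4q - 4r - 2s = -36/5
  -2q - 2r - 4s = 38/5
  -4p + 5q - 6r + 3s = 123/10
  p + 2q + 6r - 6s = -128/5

p = -2, q = -5/2, r = -5/2, s = 3/5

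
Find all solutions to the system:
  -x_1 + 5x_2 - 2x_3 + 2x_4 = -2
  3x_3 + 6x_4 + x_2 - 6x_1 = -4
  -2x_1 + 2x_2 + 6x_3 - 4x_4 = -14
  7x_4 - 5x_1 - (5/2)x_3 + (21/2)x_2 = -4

no solution

Row-reduce:
R1 ← R1 / (-1).
R2 ← R2 + 6·R1.
R3 ← R3 + 2·R1.
R4 ← R4 + 5·R1.
R2 ← R2 / (-29).
R1 ← R1 + 5·R2.
R3 ← R3 + 8·R2.
R4 ← R4 + 29/2·R2.
R3 ← R3 / (170/29).
R1 ← R1 + 17/29·R3.
R2 ← R2 + 15/29·R3.
Row 4 reduces to 0 = 2, a contradiction. The system is inconsistent.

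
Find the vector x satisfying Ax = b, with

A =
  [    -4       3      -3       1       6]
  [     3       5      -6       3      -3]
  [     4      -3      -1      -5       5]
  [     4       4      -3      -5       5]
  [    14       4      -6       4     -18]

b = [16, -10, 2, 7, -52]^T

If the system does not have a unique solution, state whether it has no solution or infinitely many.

infinitely many solutions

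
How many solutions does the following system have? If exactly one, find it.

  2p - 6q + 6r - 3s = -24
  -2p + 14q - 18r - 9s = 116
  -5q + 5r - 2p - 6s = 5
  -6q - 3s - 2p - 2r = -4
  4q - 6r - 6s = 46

p = -3, q = 4, r = -1, s = -4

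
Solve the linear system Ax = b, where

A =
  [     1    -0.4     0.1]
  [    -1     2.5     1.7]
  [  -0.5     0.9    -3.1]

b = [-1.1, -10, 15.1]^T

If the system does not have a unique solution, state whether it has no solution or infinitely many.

Row-reduce the augmented matrix:
R2 ← R2 + 1·R1.
R3 ← R3 + 1/2·R1.
R2 ← R2 / (21/10).
R1 ← R1 + 2/5·R2.
R3 ← R3 − 7/10·R2.
R3 ← R3 / (-73/20).
R1 ← R1 − 31/70·R3.
R2 ← R2 − 6/7·R3.
Reading off the reduced rows gives x_1 = -1, x_2 = -1, x_3 = -5.

x_1 = -1, x_2 = -1, x_3 = -5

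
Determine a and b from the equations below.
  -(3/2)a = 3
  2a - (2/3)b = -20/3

Row-reduce the augmented matrix:
R1 ← R1 / (-3/2).
R2 ← R2 − 2·R1.
R2 ← R2 / (-2/3).
Reading off the reduced rows gives a = -2, b = 4.

a = -2, b = 4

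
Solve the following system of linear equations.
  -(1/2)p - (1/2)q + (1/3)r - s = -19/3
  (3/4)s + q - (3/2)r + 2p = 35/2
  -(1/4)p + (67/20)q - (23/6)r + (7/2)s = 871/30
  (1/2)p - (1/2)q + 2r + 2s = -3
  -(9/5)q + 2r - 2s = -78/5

no solution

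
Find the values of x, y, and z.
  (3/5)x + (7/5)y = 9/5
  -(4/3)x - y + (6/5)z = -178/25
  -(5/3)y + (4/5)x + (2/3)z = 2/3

x = 3, y = 0, z = -13/5

Row-reduce the augmented matrix:
R1 ← R1 / (3/5).
R2 ← R2 + 4/3·R1.
R3 ← R3 − 4/5·R1.
R2 ← R2 / (19/9).
R1 ← R1 − 7/3·R2.
R3 ← R3 + 53/15·R2.
R3 ← R3 / (3812/1425).
R1 ← R1 + 126/95·R3.
R2 ← R2 − 54/95·R3.
Reading off the reduced rows gives x = 3, y = 0, z = -13/5.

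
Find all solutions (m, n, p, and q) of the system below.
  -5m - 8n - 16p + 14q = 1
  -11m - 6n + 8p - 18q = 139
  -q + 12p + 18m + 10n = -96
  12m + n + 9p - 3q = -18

Row-reduce the augmented matrix:
R1 ← R1 / (-5).
R2 ← R2 + 11·R1.
R3 ← R3 − 18·R1.
R4 ← R4 − 12·R1.
R2 ← R2 / (58/5).
R1 ← R1 − 8/5·R2.
R3 ← R3 + 94/5·R2.
R4 ← R4 + 91/5·R2.
R3 ← R3 / (708/29).
R1 ← R1 + 80/29·R3.
R2 ← R2 − 108/29·R3.
R4 ← R4 − 1113/29·R3.
R4 ← R4 / (167/236).
R1 ← R1 − 34/59·R4.
R2 ← R2 − 19/59·R4.
R3 ← R3 + 287/236·R4.
Reading off the reduced rows gives m = -1, n = -6, p = -2, q = -6.

m = -1, n = -6, p = -2, q = -6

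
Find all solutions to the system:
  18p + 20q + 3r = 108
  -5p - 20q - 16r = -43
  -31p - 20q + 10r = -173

Row-reduce:
R1 ← R1 / (18).
R2 ← R2 + 5·R1.
R3 ← R3 + 31·R1.
R2 ← R2 / (-130/9).
R1 ← R1 − 10/9·R2.
R3 ← R3 − 130/9·R2.
Rank is 2 with 3 unknowns, leaving r free.

infinitely many solutions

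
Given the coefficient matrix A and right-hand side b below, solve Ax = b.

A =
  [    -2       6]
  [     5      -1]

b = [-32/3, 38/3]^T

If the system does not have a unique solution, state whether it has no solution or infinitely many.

x_1 = 7/3, x_2 = -1

Row-reduce the augmented matrix:
R1 ← R1 / (-2).
R2 ← R2 − 5·R1.
R2 ← R2 / (14).
R1 ← R1 + 3·R2.
Reading off the reduced rows gives x_1 = 7/3, x_2 = -1.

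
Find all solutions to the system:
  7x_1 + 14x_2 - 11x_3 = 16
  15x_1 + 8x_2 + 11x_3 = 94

infinitely many solutions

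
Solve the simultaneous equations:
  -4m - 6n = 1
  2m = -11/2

Row-reduce the augmented matrix:
R1 ← R1 / (-4).
R2 ← R2 − 2·R1.
R2 ← R2 / (-3).
R1 ← R1 − 3/2·R2.
Reading off the reduced rows gives m = -11/4, n = 5/3.

m = -11/4, n = 5/3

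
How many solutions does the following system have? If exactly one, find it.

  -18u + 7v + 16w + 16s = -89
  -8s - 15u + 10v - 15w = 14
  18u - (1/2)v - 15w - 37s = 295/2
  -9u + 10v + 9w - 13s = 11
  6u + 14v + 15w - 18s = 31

no solution

Row-reduce:
R1 ← R1 / (-18).
R2 ← R2 + 15·R1.
R3 ← R3 − 18·R1.
R4 ← R4 + 9·R1.
R5 ← R5 − 6·R1.
R2 ← R2 / (25/6).
R1 ← R1 + 7/18·R2.
R3 ← R3 − 13/2·R2.
R4 ← R4 − 13/2·R2.
R5 ← R5 − 49/3·R2.
R3 ← R3 / (226/5).
R1 ← R1 + 53/15·R3.
R2 ← R2 + 34/5·R3.
R4 ← R4 − 226/5·R3.
R5 ← R5 − 657/5·R3.
Swap R4 and R5.
R4 ← R4 / (7969/226).
R1 ← R1 + 6509/3390·R4.
R2 ← R2 + 1849/565·R4.
R3 ← R3 − 307/1130·R4.
Row 5 reduces to 0 = -3, a contradiction. The system is inconsistent.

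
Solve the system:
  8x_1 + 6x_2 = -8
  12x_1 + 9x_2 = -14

no solution

Row-reduce:
R1 ← R1 / (8).
R2 ← R2 − 12·R1.
Row 2 reduces to 0 = -2, a contradiction. The system is inconsistent.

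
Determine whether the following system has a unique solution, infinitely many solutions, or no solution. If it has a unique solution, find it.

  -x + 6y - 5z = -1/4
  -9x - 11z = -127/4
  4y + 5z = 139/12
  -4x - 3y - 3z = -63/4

x = 2, y = 4/3, z = 5/4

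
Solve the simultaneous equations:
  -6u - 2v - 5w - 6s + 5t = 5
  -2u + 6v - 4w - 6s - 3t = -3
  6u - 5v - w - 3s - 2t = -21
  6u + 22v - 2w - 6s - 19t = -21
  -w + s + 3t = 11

no solution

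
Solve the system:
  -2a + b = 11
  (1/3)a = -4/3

a = -4, b = 3

Row-reduce the augmented matrix:
R1 ← R1 / (-2).
R2 ← R2 − 1/3·R1.
R2 ← R2 / (1/6).
R1 ← R1 + 1/2·R2.
Reading off the reduced rows gives a = -4, b = 3.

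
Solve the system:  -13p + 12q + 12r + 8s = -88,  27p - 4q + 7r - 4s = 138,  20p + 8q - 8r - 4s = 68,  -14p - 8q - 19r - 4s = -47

Row-reduce:
R1 ← R1 / (-13).
R2 ← R2 − 27·R1.
R3 ← R3 − 20·R1.
R4 ← R4 + 14·R1.
R2 ← R2 / (272/13).
R1 ← R1 + 12/13·R2.
R3 ← R3 − 344/13·R2.
R4 ← R4 + 272/13·R2.
R3 ← R3 / (-1017/34).
R1 ← R1 − 33/68·R3.
R2 ← R2 − 415/272·R3.
Row 4 reduces to 0 = 3, a contradiction. The system is inconsistent.

no solution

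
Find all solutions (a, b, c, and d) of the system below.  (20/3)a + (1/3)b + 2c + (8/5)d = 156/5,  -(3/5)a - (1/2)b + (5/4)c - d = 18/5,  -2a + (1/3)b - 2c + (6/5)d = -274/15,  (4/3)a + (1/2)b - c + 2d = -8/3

infinitely many solutions

Row-reduce:
R1 ← R1 / (20/3).
R2 ← R2 + 3/5·R1.
R3 ← R3 + 2·R1.
R4 ← R4 − 4/3·R1.
R2 ← R2 / (-47/100).
R1 ← R1 − 1/20·R2.
R3 ← R3 − 13/30·R2.
R4 ← R4 − 13/30·R2.
R3 ← R3 / (-23/282).
R1 ← R1 − 85/188·R3.
R2 ← R2 + 143/47·R3.
R4 ← R4 + 23/282·R3.
Rank is 3 with 4 unknowns, leaving d free.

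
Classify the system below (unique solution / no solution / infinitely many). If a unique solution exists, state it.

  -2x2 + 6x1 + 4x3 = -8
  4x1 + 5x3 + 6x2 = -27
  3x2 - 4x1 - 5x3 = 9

x1 = 0, x2 = -2, x3 = -3

Row-reduce the augmented matrix:
R1 ← R1 / (6).
R2 ← R2 − 4·R1.
R3 ← R3 + 4·R1.
R2 ← R2 / (22/3).
R1 ← R1 + 1/3·R2.
R3 ← R3 − 5/3·R2.
R3 ← R3 / (-63/22).
R1 ← R1 − 17/22·R3.
R2 ← R2 − 7/22·R3.
Reading off the reduced rows gives x1 = 0, x2 = -2, x3 = -3.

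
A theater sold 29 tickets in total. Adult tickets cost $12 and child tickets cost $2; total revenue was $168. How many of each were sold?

adult tickets: 11, child tickets: 18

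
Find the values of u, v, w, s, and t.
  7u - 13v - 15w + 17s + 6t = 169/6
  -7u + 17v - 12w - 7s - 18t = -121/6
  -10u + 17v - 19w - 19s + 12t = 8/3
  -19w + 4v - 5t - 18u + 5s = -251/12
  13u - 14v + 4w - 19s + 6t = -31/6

u = 5/3, v = 1, w = -1/3, s = 1, t = 5/4

Row-reduce the augmented matrix:
R1 ← R1 / (7).
R2 ← R2 + 7·R1.
R3 ← R3 + 10·R1.
R4 ← R4 + 18·R1.
R5 ← R5 − 13·R1.
R2 ← R2 / (4).
R1 ← R1 + 13/7·R2.
R3 ← R3 + 11/7·R2.
R4 ← R4 + 206/7·R2.
R5 ← R5 − 71/7·R2.
R3 ← R3 / (-1429/28).
R1 ← R1 + 411/28·R3.
R2 ← R2 + 27/4·R3.
R4 ← R4 + 3587/14·R3.
R5 ← R5 − 2809/28·R3.
R4 ← R4 / (108643/1429).
R1 ← R1 − 6318/1429·R4.
R2 ← R2 − 1831/1429·R4.
R3 ← R3 + 258/1429·R4.
R5 ← R5 + 82619/1429·R4.
R5 ← R5 / (-6875995/108643).
R1 ← R1 + 12804/108643·R5.
R2 ← R2 + 265465/108643·R5.
R3 ← R3 + 74382/108643·R5.
R4 ← R4 + 225017/108643·R5.
Reading off the reduced rows gives u = 5/3, v = 1, w = -1/3, s = 1, t = 5/4.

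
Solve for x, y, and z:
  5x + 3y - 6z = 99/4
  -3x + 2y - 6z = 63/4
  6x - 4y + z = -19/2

x = 3/4, y = 3, z = -2

Row-reduce the augmented matrix:
R1 ← R1 / (5).
R2 ← R2 + 3·R1.
R3 ← R3 − 6·R1.
R2 ← R2 / (19/5).
R1 ← R1 − 3/5·R2.
R3 ← R3 + 38/5·R2.
R3 ← R3 / (-11).
R1 ← R1 − 6/19·R3.
R2 ← R2 + 48/19·R3.
Reading off the reduced rows gives x = 3/4, y = 3, z = -2.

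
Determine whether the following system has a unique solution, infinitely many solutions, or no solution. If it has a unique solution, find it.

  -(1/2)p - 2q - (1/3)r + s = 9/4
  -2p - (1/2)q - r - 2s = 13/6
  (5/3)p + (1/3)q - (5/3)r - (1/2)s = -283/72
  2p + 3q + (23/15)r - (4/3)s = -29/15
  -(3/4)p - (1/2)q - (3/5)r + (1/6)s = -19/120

p = -1/3, q = -2, r = 2, s = -5/4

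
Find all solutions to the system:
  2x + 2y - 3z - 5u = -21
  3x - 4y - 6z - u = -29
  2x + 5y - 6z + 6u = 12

infinitely many solutions

Row-reduce:
R1 ← R1 / (2).
R2 ← R2 − 3·R1.
R3 ← R3 − 2·R1.
R2 ← R2 / (-7).
R1 ← R1 − 1·R2.
R3 ← R3 − 3·R2.
R3 ← R3 / (-51/14).
R1 ← R1 + 12/7·R3.
R2 ← R2 − 3/14·R3.
Rank is 3 with 4 unknowns, leaving u free.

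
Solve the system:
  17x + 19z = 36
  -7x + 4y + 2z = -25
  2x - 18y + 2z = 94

x = 1, y = -5, z = 1

Row-reduce the augmented matrix:
R1 ← R1 / (17).
R2 ← R2 + 7·R1.
R3 ← R3 − 2·R1.
R2 ← R2 / (4).
R3 ← R3 + 18·R2.
R3 ← R3 / (1495/34).
R1 ← R1 − 19/17·R3.
R2 ← R2 − 167/68·R3.
Reading off the reduced rows gives x = 1, y = -5, z = 1.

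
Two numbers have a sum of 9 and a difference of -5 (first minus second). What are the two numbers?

first number: 2, second number: 7

Let x = first number, y = second number.
  x + y = 9
  x - y = -5
From equation 1: x = 9 − y.
Substitute into equation 2 and solve: y = 7.
Then x = 2.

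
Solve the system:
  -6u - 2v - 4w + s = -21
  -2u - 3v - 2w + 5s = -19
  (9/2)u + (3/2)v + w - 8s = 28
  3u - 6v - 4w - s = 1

no solution

Row-reduce:
R1 ← R1 / (-6).
R2 ← R2 + 2·R1.
R3 ← R3 − 9/2·R1.
R4 ← R4 − 3·R1.
R2 ← R2 / (-7/3).
R1 ← R1 − 1/3·R2.
R4 ← R4 + 7·R2.
R3 ← R3 / (-2).
R1 ← R1 − 4/7·R3.
R2 ← R2 − 2/7·R3.
R4 ← R4 + 4·R3.
Row 4 reduces to 0 = 2, a contradiction. The system is inconsistent.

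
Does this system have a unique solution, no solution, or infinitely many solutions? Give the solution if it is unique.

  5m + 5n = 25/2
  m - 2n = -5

From equation 2: m = -5 + 2·n.
Substitute into equation 1 and solve: n = 5/2.
Then m = 0.

m = 0, n = 5/2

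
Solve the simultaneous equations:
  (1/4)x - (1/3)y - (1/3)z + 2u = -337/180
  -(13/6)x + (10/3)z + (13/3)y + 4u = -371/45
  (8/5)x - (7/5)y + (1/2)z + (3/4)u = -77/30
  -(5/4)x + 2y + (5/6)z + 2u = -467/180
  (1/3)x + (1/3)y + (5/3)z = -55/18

x = 1, y = 3/2, z = -7/3, u = -6/5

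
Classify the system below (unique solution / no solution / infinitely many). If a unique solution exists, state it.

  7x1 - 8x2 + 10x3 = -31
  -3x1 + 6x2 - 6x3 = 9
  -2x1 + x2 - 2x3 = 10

no solution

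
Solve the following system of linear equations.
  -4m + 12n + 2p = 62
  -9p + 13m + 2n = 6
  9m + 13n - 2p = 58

Row-reduce the augmented matrix:
R1 ← R1 / (-4).
R2 ← R2 − 13·R1.
R3 ← R3 − 9·R1.
R2 ← R2 / (41).
R1 ← R1 + 3·R2.
R3 ← R3 − 40·R2.
R3 ← R3 / (405/82).
R1 ← R1 + 28/41·R3.
R2 ← R2 + 5/82·R3.
Reading off the reduced rows gives m = -1, n = 5, p = -1.

m = -1, n = 5, p = -1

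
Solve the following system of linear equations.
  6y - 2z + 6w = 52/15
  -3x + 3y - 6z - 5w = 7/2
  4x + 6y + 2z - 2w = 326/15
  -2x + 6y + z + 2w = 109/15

x = 3/2, y = 2, z = 2/3, w = -6/5

Row-reduce the augmented matrix:
Swap R1 and R2.
R1 ← R1 / (-3).
R3 ← R3 − 4·R1.
R4 ← R4 + 2·R1.
R2 ← R2 / (6).
R1 ← R1 + 1·R2.
R3 ← R3 − 10·R2.
R4 ← R4 − 4·R2.
R3 ← R3 / (-8/3).
R1 ← R1 − 5/3·R3.
R2 ← R2 + 1/3·R3.
R4 ← R4 − 19/3·R3.
R4 ← R4 / (-43).
R1 ← R1 + 9·R4.
R2 ← R2 − 10/3·R4.
R3 ← R3 − 7·R4.
Reading off the reduced rows gives x = 3/2, y = 2, z = 2/3, w = -6/5.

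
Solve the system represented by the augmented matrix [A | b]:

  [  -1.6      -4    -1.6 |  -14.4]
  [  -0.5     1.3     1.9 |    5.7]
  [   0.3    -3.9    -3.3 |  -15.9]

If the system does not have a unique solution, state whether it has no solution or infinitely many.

x_1 = -1, x_2 = 4, x_3 = 0

Row-reduce the augmented matrix:
R1 ← R1 / (-8/5).
R2 ← R2 + 1/2·R1.
R3 ← R3 − 3/10·R1.
R2 ← R2 / (51/20).
R1 ← R1 − 5/2·R2.
R3 ← R3 + 93/20·R2.
R3 ← R3 / (66/85).
R1 ← R1 + 23/17·R3.
R2 ← R2 − 16/17·R3.
Reading off the reduced rows gives x_1 = -1, x_2 = 4, x_3 = 0.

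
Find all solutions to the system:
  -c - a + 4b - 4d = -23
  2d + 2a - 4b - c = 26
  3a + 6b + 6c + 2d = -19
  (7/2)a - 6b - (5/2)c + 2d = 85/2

no solution

Row-reduce:
R1 ← R1 / (-1).
R2 ← R2 − 2·R1.
R3 ← R3 − 3·R1.
R4 ← R4 − 7/2·R1.
R2 ← R2 / (4).
R1 ← R1 + 4·R2.
R3 ← R3 − 18·R2.
R4 ← R4 − 8·R2.
R3 ← R3 / (33/2).
R1 ← R1 + 2·R3.
R2 ← R2 + 3/4·R3.
Row 4 reduces to 0 = 2, a contradiction. The system is inconsistent.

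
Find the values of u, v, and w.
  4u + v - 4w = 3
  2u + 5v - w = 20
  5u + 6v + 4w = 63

Row-reduce the augmented matrix:
R1 ← R1 / (4).
R2 ← R2 − 2·R1.
R3 ← R3 − 5·R1.
R2 ← R2 / (9/2).
R1 ← R1 − 1/4·R2.
R3 ← R3 − 19/4·R2.
R3 ← R3 / (143/18).
R1 ← R1 + 19/18·R3.
R2 ← R2 − 2/9·R3.
Reading off the reduced rows gives u = 5, v = 3, w = 5.

u = 5, v = 3, w = 5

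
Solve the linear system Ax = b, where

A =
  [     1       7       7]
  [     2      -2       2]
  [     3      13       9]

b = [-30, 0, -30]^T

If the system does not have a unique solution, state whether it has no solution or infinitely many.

x_1 = 5, x_2 = 0, x_3 = -5

Row-reduce the augmented matrix:
R2 ← R2 − 2·R1.
R3 ← R3 − 3·R1.
R2 ← R2 / (-16).
R1 ← R1 − 7·R2.
R3 ← R3 + 8·R2.
R3 ← R3 / (-6).
R1 ← R1 − 7/4·R3.
R2 ← R2 − 3/4·R3.
Reading off the reduced rows gives x_1 = 5, x_2 = 0, x_3 = -5.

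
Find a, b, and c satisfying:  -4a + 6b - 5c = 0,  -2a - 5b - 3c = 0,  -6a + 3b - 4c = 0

a = 0, b = 0, c = 0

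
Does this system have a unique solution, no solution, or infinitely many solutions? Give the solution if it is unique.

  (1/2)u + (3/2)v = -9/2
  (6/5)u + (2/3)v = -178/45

u = -2, v = -7/3

Row-reduce the augmented matrix:
R1 ← R1 / (1/2).
R2 ← R2 − 6/5·R1.
R2 ← R2 / (-44/15).
R1 ← R1 − 3·R2.
Reading off the reduced rows gives u = -2, v = -7/3.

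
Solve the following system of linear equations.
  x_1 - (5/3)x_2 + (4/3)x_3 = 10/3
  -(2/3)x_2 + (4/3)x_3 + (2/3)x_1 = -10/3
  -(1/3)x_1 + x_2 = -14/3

no solution

Row-reduce:
R2 ← R2 − 2/3·R1.
R3 ← R3 + 1/3·R1.
R2 ← R2 / (4/9).
R1 ← R1 + 5/3·R2.
R3 ← R3 − 4/9·R2.
Row 3 reduces to 0 = 2, a contradiction. The system is inconsistent.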